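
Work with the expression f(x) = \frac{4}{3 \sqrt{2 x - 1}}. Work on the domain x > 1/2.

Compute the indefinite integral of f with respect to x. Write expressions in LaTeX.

A first test for any F(x): its x-derivative must equal f(x) identically.
Check: d/dx[\frac{4 \sqrt{2 x - 1}}{3}] = \frac{4}{3 \sqrt{2 x - 1}} = f(x).

F(x) = \frac{4 \sqrt{2 x - 1}}{3} + C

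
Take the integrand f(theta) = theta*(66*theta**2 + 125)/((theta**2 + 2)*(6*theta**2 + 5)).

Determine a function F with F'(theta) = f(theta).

An antiderivative is F(theta) = log(theta**2 + 2)/2 + 5*log(2*theta**2 + 5/3).

Since d/dtheta undoes antidifferentiation here, F'(theta) = f(theta) is required of F(theta).
Check: d/dtheta[log(theta**2 + 2)/2 + 5*log(2*theta**2 + 5/3)] = (66*theta**3 + 125*theta)/(6*theta**4 + 17*theta**2 + 10), which equals f(theta).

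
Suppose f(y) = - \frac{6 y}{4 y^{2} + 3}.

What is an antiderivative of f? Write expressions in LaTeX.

An antiderivative is F(y) = - \frac{3 \log{\left(2 y^{2} + \frac{3}{2} \right)}}{4}.

f matches the chain-rule pattern g'(h)*h' with inner function h(y) = 2 y^{2} + \frac{3}{2}; substituting u = h(y) collapses the integral.
Check: d/dy[- \frac{3 \log{\left(2 y^{2} + \frac{3}{2} \right)}}{4}] = - \frac{6 y}{4 y^{2} + 3} = f(y).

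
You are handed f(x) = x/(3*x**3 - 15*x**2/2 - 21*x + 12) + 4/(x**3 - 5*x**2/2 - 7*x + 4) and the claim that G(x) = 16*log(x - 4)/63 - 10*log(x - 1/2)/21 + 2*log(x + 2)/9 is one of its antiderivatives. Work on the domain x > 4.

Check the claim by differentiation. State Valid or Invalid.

Valid. The derivative of G reproduces f.

d/dx[G] = (2*x + 24)/(6*x**3 - 15*x**2 - 42*x + 24)
This equals f(x) exactly, so the claim holds.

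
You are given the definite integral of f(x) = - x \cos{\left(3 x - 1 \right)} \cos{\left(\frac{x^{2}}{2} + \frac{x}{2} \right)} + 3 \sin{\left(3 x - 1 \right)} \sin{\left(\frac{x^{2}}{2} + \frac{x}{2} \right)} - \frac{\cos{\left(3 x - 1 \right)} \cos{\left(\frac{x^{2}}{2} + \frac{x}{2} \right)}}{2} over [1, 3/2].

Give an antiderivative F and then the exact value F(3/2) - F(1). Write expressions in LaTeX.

f has the shape u'v + uv' for u = - \cos{\left(3 x - 1 \right)} and v = \sin{\left(\frac{x^{2}}{2} + \frac{x}{2} \right)} — it is the derivative of the product u*v.
F(x) = - \sin{\left(\frac{x^{2}}{2} + \frac{x}{2} \right)} \cos{\left(3 x - 1 \right)} is an antiderivative of f.
Check: d/dx[- \sin{\left(\frac{x^{2}}{2} + \frac{x}{2} \right)} \cos{\left(3 x - 1 \right)}] = - x \cos{\left(3 x - 1 \right)} \cos{\left(\frac{x^{2}}{2} + \frac{x}{2} \right)} + 3 \sin{\left(3 x - 1 \right)} \sin{\left(\frac{x^{2}}{2} + \frac{x}{2} \right)} - \frac{\cos{\left(3 x - 1 \right)} \cos{\left(\frac{x^{2}}{2} + \frac{x}{2} \right)}}{2} = f(x).
F(3/2) = - \sin{\left(\frac{15}{8} \right)} \cos{\left(\frac{7}{2} \right)}; F(1) = - \sin{\left(1 \right)} \cos{\left(2 \right)}.
Integral = F(3/2) - F(1) = \sin{\left(1 \right)} \cos{\left(2 \right)} - \sin{\left(\frac{15}{8} \right)} \cos{\left(\frac{7}{2} \right)}.

Antiderivative: F(x) = - \sin{\left(\frac{x^{2}}{2} + \frac{x}{2} \right)} \cos{\left(3 x - 1 \right)}; value = \sin{\left(1 \right)} \cos{\left(2 \right)} - \sin{\left(\frac{15}{8} \right)} \cos{\left(\frac{7}{2} \right)}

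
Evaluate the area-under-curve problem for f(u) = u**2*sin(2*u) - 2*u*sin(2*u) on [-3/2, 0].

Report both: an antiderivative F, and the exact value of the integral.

Antiderivative: F(u) = -(2*u**2*cos(2*u) - 2*u*sin(2*u) - 4*u*cos(2*u) + 2*sin(2*u) - cos(2*u))/4; value = 19*cos(3)/8 - 5*sin(3)/4 + 1/4

The integrand splits into summands that can be handled one at a time.
F(u) = -(2*u**2*cos(2*u) - 2*u*sin(2*u) - 4*u*cos(2*u) + 2*sin(2*u) - cos(2*u))/4 is an antiderivative of f.
Check: d/du[-(2*u**2*cos(2*u) - 2*u*sin(2*u) - 4*u*cos(2*u) + 2*sin(2*u) - cos(2*u))/4] = u**2*sin(2*u) - 2*u*sin(2*u) = f(u).
F(0) = 1/4; F(-3/2) = 5*sin(3)/4 - 19*cos(3)/8.
Integral = F(0) - F(-3/2) = 19*cos(3)/8 - 5*sin(3)/4 + 1/4.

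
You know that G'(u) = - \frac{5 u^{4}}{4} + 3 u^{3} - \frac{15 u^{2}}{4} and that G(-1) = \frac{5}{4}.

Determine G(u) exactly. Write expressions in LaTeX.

Integrate term by term and add the pieces.
A general antiderivative is - \frac{u^{5}}{4} + \frac{3 u^{4}}{4} - \frac{5 u^{3}}{4} + C.
The condition gives C = \frac{5}{4} - (\frac{9}{4}) = -1.
So G(u) = - \frac{u^{5}}{4} + \frac{3 u^{4}}{4} - \frac{5 u^{3}}{4} - 1.
Check: d/du[- \frac{u^{5}}{4} + \frac{3 u^{4}}{4} - \frac{5 u^{3}}{4} - 1] = - \frac{5 u^{4}}{4} + 3 u^{3} - \frac{15 u^{2}}{4} = G'(u).

G(u) = - \frac{u^{5}}{4} + \frac{3 u^{4}}{4} - \frac{5 u^{3}}{4} - 1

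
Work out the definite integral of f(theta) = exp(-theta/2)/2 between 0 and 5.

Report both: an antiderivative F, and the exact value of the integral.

Any candidate F(theta) must reproduce f(theta) exactly when differentiated.
F(theta) = -exp(-theta/2) is an antiderivative of f.
Check: d/dtheta[-exp(-theta/2)] = exp(-theta/2)/2 = f(theta).
F(5) = -exp(-5/2); F(0) = -1.
Integral = F(5) - F(0) = 1 - exp(-5/2).

Antiderivative: F(theta) = -exp(-theta/2); value = 1 - exp(-5/2)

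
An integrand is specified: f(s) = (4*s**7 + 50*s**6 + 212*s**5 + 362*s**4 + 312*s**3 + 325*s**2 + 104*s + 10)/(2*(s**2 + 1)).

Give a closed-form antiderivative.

An antiderivative is F(s) = (2*s**6 + 30*s**5 + 156*s**4 + 312*s**3 + 156*s**2 + 39*s - 9*atan(s) + 2)/6.

Differentiate the proposed F(s) back; it has to land on f(s) exactly.
Check: d/ds[(2*s**6 + 30*s**5 + 156*s**4 + 312*s**3 + 156*s**2 + 39*s - 9*atan(s) + 2)/6] = (4*s**7 + 50*s**6 + 212*s**5 + 362*s**4 + 312*s**3 + 325*s**2 + 104*s + 10)/(2*s**2 + 2), which equals f(s).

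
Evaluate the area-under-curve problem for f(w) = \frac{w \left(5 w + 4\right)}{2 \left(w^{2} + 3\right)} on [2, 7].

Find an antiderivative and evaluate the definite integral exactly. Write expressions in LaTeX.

Any candidate F(w) must reproduce f(w) exactly when differentiated.
F(w) = \frac{5 w}{2} + \log{\left(w^{2} + 3 \right)} - \frac{5 \sqrt{3} \operatorname{atan}{\left(\frac{\sqrt{3} w}{3} \right)}}{2} is an antiderivative of f.
Check: d/dw[\frac{5 w}{2} + \log{\left(w^{2} + 3 \right)} - \frac{5 \sqrt{3} \operatorname{atan}{\left(\frac{\sqrt{3} w}{3} \right)}}{2}] = \frac{5 w^{2} + 4 w}{2 w^{2} + 6}, which equals f(w).
F(7) = - \frac{5 \sqrt{3} \operatorname{atan}{\left(\frac{7 \sqrt{3}}{3} \right)}}{2} + \log{\left(52 \right)} + \frac{35}{2}; F(2) = - \frac{5 \sqrt{3} \operatorname{atan}{\left(\frac{2 \sqrt{3}}{3} \right)}}{2} + \log{\left(7 \right)} + 5.
Integral = F(7) - F(2) = - \frac{5 \sqrt{3} \operatorname{atan}{\left(\frac{7 \sqrt{3}}{3} \right)}}{2} - \log{\left(7 \right)} + \frac{5 \sqrt{3} \operatorname{atan}{\left(\frac{2 \sqrt{3}}{3} \right)}}{2} + \log{\left(52 \right)} + \frac{25}{2}.

Antiderivative: F(w) = \frac{5 w}{2} + \log{\left(w^{2} + 3 \right)} - \frac{5 \sqrt{3} \operatorname{atan}{\left(\frac{\sqrt{3} w}{3} \right)}}{2}; value = - \frac{5 \sqrt{3} \operatorname{atan}{\left(\frac{7 \sqrt{3}}{3} \right)}}{2} - \log{\left(7 \right)} + \frac{5 \sqrt{3} \operatorname{atan}{\left(\frac{2 \sqrt{3}}{3} \right)}}{2} + \log{\left(52 \right)} + \frac{25}{2}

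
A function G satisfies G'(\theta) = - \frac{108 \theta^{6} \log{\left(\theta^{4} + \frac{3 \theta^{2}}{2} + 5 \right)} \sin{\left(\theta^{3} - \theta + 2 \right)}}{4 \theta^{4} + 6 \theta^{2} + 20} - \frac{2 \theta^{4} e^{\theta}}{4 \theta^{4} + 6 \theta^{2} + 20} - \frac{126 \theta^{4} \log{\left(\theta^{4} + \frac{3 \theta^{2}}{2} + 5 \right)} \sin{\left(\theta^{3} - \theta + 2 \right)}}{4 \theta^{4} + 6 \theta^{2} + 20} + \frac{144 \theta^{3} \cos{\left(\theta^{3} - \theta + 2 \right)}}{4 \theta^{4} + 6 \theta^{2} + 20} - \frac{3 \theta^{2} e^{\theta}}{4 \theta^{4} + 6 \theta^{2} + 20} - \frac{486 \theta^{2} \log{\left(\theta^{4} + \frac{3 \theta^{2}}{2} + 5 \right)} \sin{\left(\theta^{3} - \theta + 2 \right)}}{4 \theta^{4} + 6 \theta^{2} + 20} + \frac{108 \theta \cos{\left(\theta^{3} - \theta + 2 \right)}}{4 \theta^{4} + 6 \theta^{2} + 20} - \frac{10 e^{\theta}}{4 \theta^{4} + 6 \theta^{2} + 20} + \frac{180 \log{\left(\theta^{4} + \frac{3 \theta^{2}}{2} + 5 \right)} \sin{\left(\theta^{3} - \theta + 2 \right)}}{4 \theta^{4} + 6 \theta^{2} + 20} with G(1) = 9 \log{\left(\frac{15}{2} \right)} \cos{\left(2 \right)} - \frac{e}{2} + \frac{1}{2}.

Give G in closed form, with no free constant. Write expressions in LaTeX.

Integrate term by term and add the pieces.
A general antiderivative is - \frac{e^{\theta}}{2} + 9 \log{\left(\theta^{4} + \frac{3 \theta^{2}}{2} + 5 \right)} \cos{\left(\theta^{3} - \theta + 2 \right)} + C.
The condition gives C = 9 \log{\left(\frac{15}{2} \right)} \cos{\left(2 \right)} - \frac{e}{2} + \frac{1}{2} - (9 \log{\left(\frac{15}{2} \right)} \cos{\left(2 \right)} - \frac{e}{2}) = \frac{1}{2}.
So G(\theta) = - \frac{e^{\theta}}{2} + 9 \log{\left(\theta^{4} + \frac{3 \theta^{2}}{2} + 5 \right)} \cos{\left(\theta^{3} - \theta + 2 \right)} + \frac{1}{2}.
Check: d/d\theta[- \frac{e^{\theta}}{2} + 9 \log{\left(\theta^{4} + \frac{3 \theta^{2}}{2} + 5 \right)} \cos{\left(\theta^{3} - \theta + 2 \right)} + \frac{1}{2}] = \frac{- 108 \theta^{6} \log{\left(\theta^{4} + \frac{3 \theta^{2}}{2} + 5 \right)} \sin{\left(\theta^{3} - \theta + 2 \right)} - 2 \theta^{4} e^{\theta} - 126 \theta^{4} \log{\left(\theta^{4} + \frac{3 \theta^{2}}{2} + 5 \right)} \sin{\left(\theta^{3} - \theta + 2 \right)} + 144 \theta^{3} \cos{\left(\theta^{3} - \theta + 2 \right)} - 3 \theta^{2} e^{\theta} - 486 \theta^{2} \log{\left(\theta^{4} + \frac{3 \theta^{2}}{2} + 5 \right)} \sin{\left(\theta^{3} - \theta + 2 \right)} + 108 \theta \cos{\left(\theta^{3} - \theta + 2 \right)} - 10 e^{\theta} + 180 \log{\left(\theta^{4} + \frac{3 \theta^{2}}{2} + 5 \right)} \sin{\left(\theta^{3} - \theta + 2 \right)}}{4 \theta^{4} + 6 \theta^{2} + 20}, which equals G'(\theta).

G(\theta) = - \frac{e^{\theta}}{2} + 9 \log{\left(\theta^{4} + \frac{3 \theta^{2}}{2} + 5 \right)} \cos{\left(\theta^{3} - \theta + 2 \right)} + \frac{1}{2}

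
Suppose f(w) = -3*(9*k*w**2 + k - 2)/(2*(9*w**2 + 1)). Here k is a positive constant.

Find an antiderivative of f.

Check any antiderivative F(w) by computing F'(w) and comparing it with f(w).
Check: d/dw[-3*k*w/2 + atan(3*w)] = (-27*k*w**2 - 3*k + 6)/(18*w**2 + 2), which equals f(w).

An antiderivative is F(w) = -3*k*w/2 + atan(3*w).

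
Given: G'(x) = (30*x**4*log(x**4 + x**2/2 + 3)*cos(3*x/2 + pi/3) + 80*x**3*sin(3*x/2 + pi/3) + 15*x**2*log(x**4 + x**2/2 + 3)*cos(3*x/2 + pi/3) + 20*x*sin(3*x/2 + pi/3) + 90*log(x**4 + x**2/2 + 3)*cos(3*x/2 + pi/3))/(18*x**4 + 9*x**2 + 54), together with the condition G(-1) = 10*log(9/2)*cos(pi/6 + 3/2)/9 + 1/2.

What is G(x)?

G(x) = 10*log(x**4 + x**2/2 + 3)*sin(3*x/2 + pi/3)/9 + 1/2

Recognize the product-rule pattern: G'(x) = u'v + uv' with u = 10*log(x**4 + x**2/2 + 3)/9, v = sin(3*x/2 + pi/3), so integration by parts undoes it.
A general antiderivative is 10*log(x**4 + x**2/2 + 3)*sin(3*x/2 + pi/3)/9 + C.
The condition gives C = 10*log(9/2)*cos(pi/6 + 3/2)/9 + 1/2 - (10*log(9/2)*cos(pi/6 + 3/2)/9) = 1/2.
So G(x) = 10*log(x**4 + x**2/2 + 3)*sin(3*x/2 + pi/3)/9 + 1/2.
Check: d/dx[10*log(x**4 + x**2/2 + 3)*sin(3*x/2 + pi/3)/9 + 1/2] = (30*x**4*log(x**4 + x**2/2 + 3)*cos(3*x/2 + pi/3) + 80*x**3*sin(3*x/2 + pi/3) + 15*x**2*log(x**4 + x**2/2 + 3)*cos(3*x/2 + pi/3) + 20*x*sin(3*x/2 + pi/3) + 90*log(x**4 + x**2/2 + 3)*cos(3*x/2 + pi/3))/(18*x**4 + 9*x**2 + 54) = G'(x).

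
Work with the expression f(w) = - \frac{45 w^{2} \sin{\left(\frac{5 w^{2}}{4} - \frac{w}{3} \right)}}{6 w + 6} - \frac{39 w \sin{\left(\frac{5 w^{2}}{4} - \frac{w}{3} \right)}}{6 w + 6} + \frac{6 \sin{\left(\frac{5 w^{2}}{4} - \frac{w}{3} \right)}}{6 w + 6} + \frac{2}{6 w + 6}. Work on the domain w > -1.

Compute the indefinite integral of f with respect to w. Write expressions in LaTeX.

Integrate term by term and add the pieces.
Check: d/dw[\frac{\log{\left(w + 1 \right)}}{3} + 3 \cos{\left(\frac{5 w^{2}}{4} - \frac{w}{3} \right)}] = \frac{- 45 w^{2} \sin{\left(\frac{5 w^{2}}{4} - \frac{w}{3} \right)} - 39 w \sin{\left(\frac{5 w^{2}}{4} - \frac{w}{3} \right)} + 6 \sin{\left(\frac{5 w^{2}}{4} - \frac{w}{3} \right)} + 2}{6 w + 6}, which equals f(w).

F(w) = \frac{\log{\left(w + 1 \right)}}{3} + 3 \cos{\left(\frac{5 w^{2}}{4} - \frac{w}{3} \right)} + C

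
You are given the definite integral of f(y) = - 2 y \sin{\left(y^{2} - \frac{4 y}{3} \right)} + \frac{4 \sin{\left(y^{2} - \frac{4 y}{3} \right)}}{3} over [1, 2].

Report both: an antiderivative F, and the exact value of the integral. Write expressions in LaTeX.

Antiderivative: F(y) = \cos{\left(y^{2} - \frac{4 y}{3} \right)}; value = - \cos{\left(\frac{1}{3} \right)} + \cos{\left(\frac{4}{3} \right)}

The substitution u = y^{2} - \frac{4 y}{3} works: f is exactly (dF/du)*(du/dy) for that inner function.
F(y) = \cos{\left(y^{2} - \frac{4 y}{3} \right)} is an antiderivative of f.
Check: d/dy[\cos{\left(y^{2} - \frac{4 y}{3} \right)}] = - 2 y \sin{\left(y^{2} - \frac{4 y}{3} \right)} + \frac{4 \sin{\left(y^{2} - \frac{4 y}{3} \right)}}{3} = f(y).
F(2) = \cos{\left(\frac{4}{3} \right)}; F(1) = \cos{\left(\frac{1}{3} \right)}.
Integral = F(2) - F(1) = - \cos{\left(\frac{1}{3} \right)} + \cos{\left(\frac{4}{3} \right)}.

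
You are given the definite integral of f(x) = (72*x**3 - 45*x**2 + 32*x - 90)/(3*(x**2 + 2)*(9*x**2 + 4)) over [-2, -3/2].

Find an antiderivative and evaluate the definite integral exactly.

Antiderivative: F(x) = -(-8*log(x**2 + 2) + 15*atan(3*x/2))/6; value = -5*atan(3)/2 - 4*log(6)/3 + 4*log(17/4)/3 + 5*atan(9/4)/2

Whatever form F(x) takes, F'(x) = f(x) is non-negotiable.
F(x) = -(-8*log(x**2 + 2) + 15*atan(3*x/2))/6 is an antiderivative of f.
Check: d/dx[-(-8*log(x**2 + 2) + 15*atan(3*x/2))/6] = (72*x**3 - 45*x**2 + 32*x - 90)/(27*x**4 + 66*x**2 + 24), which equals f(x).
F(-3/2) = 4*log(17/4)/3 + 5*atan(9/4)/2; F(-2) = 4*log(6)/3 + 5*atan(3)/2.
Integral = F(-3/2) - F(-2) = -5*atan(3)/2 - 4*log(6)/3 + 4*log(17/4)/3 + 5*atan(9/4)/2.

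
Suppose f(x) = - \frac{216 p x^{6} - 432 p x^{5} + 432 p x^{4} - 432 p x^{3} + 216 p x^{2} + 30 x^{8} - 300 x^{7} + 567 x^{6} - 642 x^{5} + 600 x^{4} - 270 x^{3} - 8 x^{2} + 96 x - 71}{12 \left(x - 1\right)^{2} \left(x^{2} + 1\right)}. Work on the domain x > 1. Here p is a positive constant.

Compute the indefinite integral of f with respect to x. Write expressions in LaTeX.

Differentiate the proposed F(x) back; it has to land on f(x) exactly.
Check: d/dx[\frac{- 72 p x^{4} + 72 p x^{3} - 6 x^{6} + 66 x^{5} - 69 x^{4} + 33 x^{3} + 36 x^{2} + 12 x \operatorname{atan}{\left(x \right)} - 84 x - 12 \operatorname{atan}{\left(x \right)} + 25}{12 x - 12}] = \frac{- 216 p x^{6} + 432 p x^{5} - 432 p x^{4} + 432 p x^{3} - 216 p x^{2} - 30 x^{8} + 300 x^{7} - 567 x^{6} + 642 x^{5} - 600 x^{4} + 270 x^{3} + 8 x^{2} - 96 x + 71}{12 x^{4} - 24 x^{3} + 24 x^{2} - 24 x + 12}, which equals f(x).

F(x) = \frac{- 72 p x^{4} + 72 p x^{3} - 6 x^{6} + 66 x^{5} - 69 x^{4} + 33 x^{3} + 36 x^{2} + 12 x \operatorname{atan}{\left(x \right)} - 84 x - 12 \operatorname{atan}{\left(x \right)} + 25}{12 x - 12} + C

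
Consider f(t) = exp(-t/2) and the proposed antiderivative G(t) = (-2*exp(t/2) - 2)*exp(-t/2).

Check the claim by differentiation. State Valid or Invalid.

Valid: G'(t) = f(t).

d/dt[G] = exp(-t/2)
This equals f(t) exactly, so the claim holds.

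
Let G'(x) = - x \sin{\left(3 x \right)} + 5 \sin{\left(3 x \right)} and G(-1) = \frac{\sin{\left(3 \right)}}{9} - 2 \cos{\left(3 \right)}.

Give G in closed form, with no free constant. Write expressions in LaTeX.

Integrate term by term and add the pieces.
A general antiderivative is \frac{x \cos{\left(3 x \right)}}{3} - \frac{\sin{\left(3 x \right)}}{9} - \frac{5 \cos{\left(3 x \right)}}{3} + C.
The condition gives C = \frac{\sin{\left(3 \right)}}{9} - 2 \cos{\left(3 \right)} - (\frac{\sin{\left(3 \right)}}{9} - 2 \cos{\left(3 \right)}) = 0.
So G(x) = \frac{x \cos{\left(3 x \right)}}{3} - \frac{\sin{\left(3 x \right)}}{9} - \frac{5 \cos{\left(3 x \right)}}{3}.
Check: d/dx[\frac{x \cos{\left(3 x \right)}}{3} - \frac{\sin{\left(3 x \right)}}{9} - \frac{5 \cos{\left(3 x \right)}}{3}] = - x \sin{\left(3 x \right)} + 5 \sin{\left(3 x \right)} = G'(x).

G(x) = \frac{x \cos{\left(3 x \right)}}{3} - \frac{\sin{\left(3 x \right)}}{9} - \frac{5 \cos{\left(3 x \right)}}{3}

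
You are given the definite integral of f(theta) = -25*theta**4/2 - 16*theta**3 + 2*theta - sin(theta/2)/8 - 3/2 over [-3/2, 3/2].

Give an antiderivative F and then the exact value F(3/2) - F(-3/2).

Antiderivative: F(theta) = -5*theta**5/2 - 4*theta**4 + theta**2 - 3*theta/2 + cos(theta/2)/4; value = -1359/32

Integrate term by term and add the pieces.
F(theta) = -5*theta**5/2 - 4*theta**4 + theta**2 - 3*theta/2 + cos(theta/2)/4 is an antiderivative of f.
Check: d/dtheta[-5*theta**5/2 - 4*theta**4 + theta**2 - 3*theta/2 + cos(theta/2)/4] = -25*theta**4/2 - 16*theta**3 + 2*theta - sin(theta/2)/8 - 3/2 = f(theta).
F(3/2) = -2511/64 + cos(3/4)/4; F(-3/2) = cos(3/4)/4 + 207/64.
Integral = F(3/2) - F(-3/2) = -1359/32.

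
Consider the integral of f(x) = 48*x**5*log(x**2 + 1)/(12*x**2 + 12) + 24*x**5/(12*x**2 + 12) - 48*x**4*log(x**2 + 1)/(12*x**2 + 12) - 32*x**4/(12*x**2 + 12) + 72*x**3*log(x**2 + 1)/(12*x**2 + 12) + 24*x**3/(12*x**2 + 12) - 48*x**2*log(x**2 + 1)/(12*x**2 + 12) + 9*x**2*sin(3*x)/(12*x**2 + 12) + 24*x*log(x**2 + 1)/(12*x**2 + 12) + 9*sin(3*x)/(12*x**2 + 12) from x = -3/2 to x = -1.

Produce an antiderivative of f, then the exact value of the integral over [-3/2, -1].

The integrand splits into summands that can be handled one at a time.
F(x) = (12*x**4*log(x**2 + 1) - 16*x**3*log(x**2 + 1) + 12*x**2*log(x**2 + 1) - 3*cos(3*x))/12 is an antiderivative of f.
Check: d/dx[(12*x**4*log(x**2 + 1) - 16*x**3*log(x**2 + 1) + 12*x**2*log(x**2 + 1) - 3*cos(3*x))/12] = (48*x**5*log(x**2 + 1) + 24*x**5 - 48*x**4*log(x**2 + 1) - 32*x**4 + 72*x**3*log(x**2 + 1) + 24*x**3 - 48*x**2*log(x**2 + 1) + 9*x**2*sin(3*x) + 24*x*log(x**2 + 1) + 9*sin(3*x))/(12*x**2 + 12), which equals f(x).
F(-1) = -cos(3)/4 + 10*log(2)/3; F(-3/2) = -cos(9/2)/4 + 189*log(13/4)/16.
Integral = F(-1) - F(-3/2) = -189*log(13/4)/16 + cos(9/2)/4 - cos(3)/4 + 10*log(2)/3.

Antiderivative: F(x) = (12*x**4*log(x**2 + 1) - 16*x**3*log(x**2 + 1) + 12*x**2*log(x**2 + 1) - 3*cos(3*x))/12; value = -189*log(13/4)/16 + cos(9/2)/4 - cos(3)/4 + 10*log(2)/3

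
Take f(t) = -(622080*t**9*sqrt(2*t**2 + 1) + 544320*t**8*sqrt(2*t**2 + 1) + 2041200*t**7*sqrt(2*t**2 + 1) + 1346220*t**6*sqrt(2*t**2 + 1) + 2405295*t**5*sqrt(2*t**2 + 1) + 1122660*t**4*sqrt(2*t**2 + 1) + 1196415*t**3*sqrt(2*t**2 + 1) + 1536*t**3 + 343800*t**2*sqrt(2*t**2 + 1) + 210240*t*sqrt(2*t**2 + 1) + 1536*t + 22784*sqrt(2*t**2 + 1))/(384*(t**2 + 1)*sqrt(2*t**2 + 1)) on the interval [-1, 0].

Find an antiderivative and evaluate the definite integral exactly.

Antiderivative: F(t) = -2*sqrt(2*t**2 + 1) - 5*(-3*t**2 - 3*t/4 - 2)**4/2 + 2*atan(t)/3; value = pi/6 + 2*sqrt(3) + 396101/512

Any candidate F(t) must reproduce f(t) exactly when differentiated.
F(t) = -2*sqrt(2*t**2 + 1) - 5*(-3*t**2 - 3*t/4 - 2)**4/2 + 2*atan(t)/3 is an antiderivative of f.
Check: d/dt[-2*sqrt(2*t**2 + 1) - 5*(-3*t**2 - 3*t/4 - 2)**4/2 + 2*atan(t)/3] = (-622080*t**9*sqrt(2*t**2 + 1) - 544320*t**8*sqrt(2*t**2 + 1) - 2041200*t**7*sqrt(2*t**2 + 1) - 1346220*t**6*sqrt(2*t**2 + 1) - 2405295*t**5*sqrt(2*t**2 + 1) - 1122660*t**4*sqrt(2*t**2 + 1) - 1196415*t**3*sqrt(2*t**2 + 1) - 1536*t**3 - 343800*t**2*sqrt(2*t**2 + 1) - 210240*t*sqrt(2*t**2 + 1) - 1536*t - 22784*sqrt(2*t**2 + 1))/(384*t**2*sqrt(2*t**2 + 1) + 384*sqrt(2*t**2 + 1)), which equals f(t).
F(0) = -42; F(-1) = -417605/512 - 2*sqrt(3) - pi/6.
Integral = F(0) - F(-1) = pi/6 + 2*sqrt(3) + 396101/512.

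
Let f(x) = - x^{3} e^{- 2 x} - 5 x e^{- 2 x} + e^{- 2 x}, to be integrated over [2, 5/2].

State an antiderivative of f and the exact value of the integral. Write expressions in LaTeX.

Antiderivative: F(x) = \frac{\left(4 x^{3} + 6 x^{2} + 26 x + 9\right) e^{- 2 x}}{8}; value = - \frac{117}{8 e^{4}} + \frac{87}{4 e^{5}}

f has the shape u'v + uv' for u = \frac{x^{3}}{2} + \frac{3 x^{2}}{4} + \frac{13 x}{4} + \frac{9}{8} and v = e^{- 2 x} — it is the derivative of the product u*v.
F(x) = \frac{\left(4 x^{3} + 6 x^{2} + 26 x + 9\right) e^{- 2 x}}{8} is an antiderivative of f.
Check: d/dx[\frac{\left(4 x^{3} + 6 x^{2} + 26 x + 9\right) e^{- 2 x}}{8}] = \left(- x^{3} - 5 x + 1\right) e^{- 2 x}, which equals f(x).
F(5/2) = \frac{87}{4 e^{5}}; F(2) = \frac{117}{8 e^{4}}.
Integral = F(5/2) - F(2) = - \frac{117}{8 e^{4}} + \frac{87}{4 e^{5}}.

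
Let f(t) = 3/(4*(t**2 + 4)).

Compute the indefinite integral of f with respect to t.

For F(t) to be correct the identity F'(t) - f(t) = 0 must hold.
Check: d/dt[3*atan(t/2)/8] = 3/(4*t**2 + 16), which equals f(t).

F(t) = 3*atan(t/2)/8 + C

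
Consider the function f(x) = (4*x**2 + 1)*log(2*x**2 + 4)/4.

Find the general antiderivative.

Whatever form F(x) takes, F'(x) = f(x) is non-negotiable.
Check: d/dx[-2*x**3/9 + 5*x/6 + (x**3/3 + x/4)*log(2*x**2 + 4) - 5*sqrt(2)*atan(sqrt(2)*x/2)/6] = x**2*log(x**2 + 2) + x**2*log(2) + log(x**2 + 2)/4 + log(2)/4, which equals f(x).

F(x) = -2*x**3/9 + 5*x/6 + (x**3/3 + x/4)*log(2*x**2 + 4) - 5*sqrt(2)*atan(sqrt(2)*x/2)/6 + C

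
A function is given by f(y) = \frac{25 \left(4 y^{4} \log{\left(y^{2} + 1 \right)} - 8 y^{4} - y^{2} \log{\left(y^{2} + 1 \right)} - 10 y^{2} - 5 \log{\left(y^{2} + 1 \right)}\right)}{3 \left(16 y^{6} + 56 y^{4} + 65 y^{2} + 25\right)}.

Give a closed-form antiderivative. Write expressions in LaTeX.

An antiderivative is F(y) = - \frac{25 y \log{\left(y^{2} + 1 \right)}}{3 \left(4 y^{2} + 5\right)}.

Whatever form F(y) takes, F'(y) = f(y) is non-negotiable.
Check: d/dy[- \frac{25 y \log{\left(y^{2} + 1 \right)}}{3 \left(4 y^{2} + 5\right)}] = \frac{100 y^{4} \log{\left(y^{2} + 1 \right)} - 200 y^{4} - 25 y^{2} \log{\left(y^{2} + 1 \right)} - 250 y^{2} - 125 \log{\left(y^{2} + 1 \right)}}{48 y^{6} + 168 y^{4} + 195 y^{2} + 75}, which equals f(y).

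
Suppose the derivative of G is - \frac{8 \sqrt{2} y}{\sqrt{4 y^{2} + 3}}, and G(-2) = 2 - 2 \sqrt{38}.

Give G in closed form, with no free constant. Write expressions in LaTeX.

G'(y) matches the chain-rule pattern g'(h)*h' with inner function h(y) = 2 y^{2} + \frac{3}{2}; substituting u = h(y) collapses the integral.
A general antiderivative is - 4 \sqrt{2 y^{2} + \frac{3}{2}} + C.
The condition gives C = 2 - 2 \sqrt{38} - (- 2 \sqrt{38}) = 2.
So G(y) = - 2 \left(\sqrt{2} \sqrt{4 y^{2} + 3} - 1\right).
Check: d/dy[- 2 \left(\sqrt{2} \sqrt{4 y^{2} + 3} - 1\right)] = - \frac{8 \sqrt{2} y}{\sqrt{4 y^{2} + 3}} = G'(y).

G(y) = - 2 \left(\sqrt{2} \sqrt{4 y^{2} + 3} - 1\right)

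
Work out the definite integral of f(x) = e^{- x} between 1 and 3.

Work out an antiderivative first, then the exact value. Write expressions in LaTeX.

An antiderivative F(x) passes only if d/dx[F] lands on f(x) exactly.
F(x) = - e^{- x} is an antiderivative of f.
Check: d/dx[- e^{- x}] = e^{- x} = f(x).
F(3) = - \frac{1}{e^{3}}; F(1) = - \frac{1}{e}.
Integral = F(3) - F(1) = - \frac{1}{e^{3}} + e^{-1}.

Antiderivative: F(x) = - e^{- x}; value = - \frac{1}{e^{3}} + e^{-1}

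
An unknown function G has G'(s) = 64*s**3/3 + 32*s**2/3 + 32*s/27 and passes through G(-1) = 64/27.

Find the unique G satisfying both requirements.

G(s) = 4*(-2*s**2 - 2*s/3)**2/3

G'(s) matches the chain-rule pattern g'(h)*h' with inner function h(s) = -2*s**2 - 2*s/3; substituting u = h(s) collapses the integral.
A general antiderivative is 4*(-2*s**2 - 2*s/3)**2/3 + C.
The condition gives C = 64/27 - (64/27) = 0.
So G(s) = 4*(-2*s**2 - 2*s/3)**2/3.
Check: d/ds[4*(-2*s**2 - 2*s/3)**2/3] = 64*s**3/3 + 32*s**2/3 + 32*s/27 = G'(s).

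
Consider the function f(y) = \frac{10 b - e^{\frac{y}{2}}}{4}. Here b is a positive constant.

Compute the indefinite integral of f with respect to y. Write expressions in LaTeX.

F(y) = \frac{5 b y - e^{\frac{y}{2}}}{2} + C

An antiderivative F(y) passes only if d/dy[F] lands on f(y) exactly.
Check: d/dy[\frac{5 b y - e^{\frac{y}{2}}}{2}] = \frac{5 b}{2} - \frac{e^{\frac{y}{2}}}{4}, which equals f(y).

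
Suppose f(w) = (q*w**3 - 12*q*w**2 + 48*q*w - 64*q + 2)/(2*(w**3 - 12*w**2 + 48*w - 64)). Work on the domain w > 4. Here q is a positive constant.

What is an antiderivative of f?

An antiderivative F(w) passes only if d/dw[F] lands on f(w) exactly.
Check: d/dw[(q*w**3 - 8*q*w**2 + 16*q*w - 1)/(2*w**2 - 16*w + 32)] = (q*w**3 - 12*q*w**2 + 48*q*w - 64*q + 2)/(2*w**3 - 24*w**2 + 96*w - 128), which equals f(w).

An antiderivative is F(w) = (q*w**3 - 8*q*w**2 + 16*q*w - 1)/(2*w**2 - 16*w + 32).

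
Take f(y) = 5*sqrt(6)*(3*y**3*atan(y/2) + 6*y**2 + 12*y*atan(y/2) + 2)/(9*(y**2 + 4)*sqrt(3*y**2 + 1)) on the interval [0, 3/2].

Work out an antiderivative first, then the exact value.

Antiderivative: F(y) = 5*sqrt(2*y**2 + 2/3)*atan(y/2)/3; value = 5*sqrt(186)*atan(3/4)/18

f has the shape u'v + uv' for u = 5*sqrt(2*y**2 + 2/3)/3 and v = atan(y/2) — it is the derivative of the product u*v.
F(y) = 5*sqrt(2*y**2 + 2/3)*atan(y/2)/3 is an antiderivative of f.
Check: d/dy[5*sqrt(2*y**2 + 2/3)*atan(y/2)/3] = (15*sqrt(2)*y**3*atan(y/2) + 30*sqrt(2)*y**2 + 60*sqrt(2)*y*atan(y/2) + 10*sqrt(2))/(3*sqrt(3)*y**2*sqrt(3*y**2 + 1) + 12*sqrt(3)*sqrt(3*y**2 + 1)), which equals f(y).
F(3/2) = 5*sqrt(186)*atan(3/4)/18; F(0) = 0.
Integral = F(3/2) - F(0) = 5*sqrt(186)*atan(3/4)/18.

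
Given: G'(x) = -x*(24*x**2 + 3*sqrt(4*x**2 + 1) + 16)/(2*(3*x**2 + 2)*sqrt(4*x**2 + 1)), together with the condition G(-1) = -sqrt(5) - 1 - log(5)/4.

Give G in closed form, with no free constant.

G(x) = -sqrt(4*x**2 + 1) - log(3*x**2 + 2)/4 - 1

A first test for any G(x): its x-derivative must equal the given G'(x).
A general antiderivative is -sqrt(4*x**2 + 1) - log(3*x**2 + 2)/4 + C.
The condition gives C = -sqrt(5) - 1 - log(5)/4 - (-sqrt(5) - log(5)/4) = -1.
So G(x) = -sqrt(4*x**2 + 1) - log(3*x**2 + 2)/4 - 1.
Check: d/dx[-sqrt(4*x**2 + 1) - log(3*x**2 + 2)/4 - 1] = (-24*x**3 - 3*x*sqrt(4*x**2 + 1) - 16*x)/(6*x**2*sqrt(4*x**2 + 1) + 4*sqrt(4*x**2 + 1)), which equals G'(x).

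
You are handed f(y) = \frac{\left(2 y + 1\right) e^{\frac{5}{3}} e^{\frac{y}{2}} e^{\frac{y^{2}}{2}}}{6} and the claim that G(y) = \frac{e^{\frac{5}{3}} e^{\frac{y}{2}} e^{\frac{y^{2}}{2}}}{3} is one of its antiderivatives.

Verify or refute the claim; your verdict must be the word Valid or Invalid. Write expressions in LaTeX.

d/dy[G] = \frac{y e^{\frac{5}{3}} e^{\frac{y}{2}} e^{\frac{y^{2}}{2}}}{3} + \frac{e^{\frac{5}{3}} e^{\frac{y}{2}} e^{\frac{y^{2}}{2}}}{6}
This equals f(y) exactly, so the claim holds.

Valid - the claim checks out under differentiation.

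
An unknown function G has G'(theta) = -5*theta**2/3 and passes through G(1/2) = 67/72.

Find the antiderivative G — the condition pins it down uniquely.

G(theta) = 1 - 5*theta**3/9

Check a candidate G(theta) by differentiating: d/dtheta[G] must match the given G'(theta).
A general antiderivative is -5*theta**3/9 + C.
The condition gives C = 67/72 - (-5/72) = 1.
So G(theta) = 1 - 5*theta**3/9.
Check: d/dtheta[1 - 5*theta**3/9] = -5*theta**2/3 = G'(theta).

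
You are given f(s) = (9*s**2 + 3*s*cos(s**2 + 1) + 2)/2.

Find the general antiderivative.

F(s) = 3*s**3/2 + s + 3*sin(s**2 + 1)/4 + C

A first test for any F(s): its s-derivative must equal f(s) identically.
Check: d/ds[3*s**3/2 + s + 3*sin(s**2 + 1)/4] = 9*s**2/2 + 3*s*cos(s**2 + 1)/2 + 1, which equals f(s).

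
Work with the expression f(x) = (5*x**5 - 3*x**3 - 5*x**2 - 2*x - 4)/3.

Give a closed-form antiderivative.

For F(x) to be correct the identity F'(x) - f(x) = 0 must hold.
Check: d/dx[5*x**6/18 - x**4/4 - 5*x**3/9 - x**2/3 - 4*x/3] = 5*x**5/3 - x**3 - 5*x**2/3 - 2*x/3 - 4/3, which equals f(x).

An antiderivative is F(x) = 5*x**6/18 - x**4/4 - 5*x**3/9 - x**2/3 - 4*x/3.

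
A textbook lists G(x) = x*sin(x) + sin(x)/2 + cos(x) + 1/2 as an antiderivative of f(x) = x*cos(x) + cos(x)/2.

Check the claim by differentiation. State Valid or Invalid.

d/dx[G] = x*cos(x) + cos(x)/2
This equals f(x) exactly, so the claim holds.

Valid - differentiating G returns exactly f.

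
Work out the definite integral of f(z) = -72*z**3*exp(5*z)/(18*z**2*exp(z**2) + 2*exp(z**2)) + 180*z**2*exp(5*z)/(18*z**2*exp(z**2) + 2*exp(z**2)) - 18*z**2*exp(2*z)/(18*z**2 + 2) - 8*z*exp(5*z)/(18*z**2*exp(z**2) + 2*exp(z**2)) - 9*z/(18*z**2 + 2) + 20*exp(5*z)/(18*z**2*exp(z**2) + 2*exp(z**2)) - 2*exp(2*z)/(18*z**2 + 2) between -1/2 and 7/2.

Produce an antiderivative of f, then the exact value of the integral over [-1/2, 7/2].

The integrand splits into summands that can be handled one at a time.
F(z) = (-2*exp(2*z) + 8*exp(-z**2 + 5*z) - log(3*z**2 + 1/3))/4 is an antiderivative of f.
Check: d/dz[(-2*exp(2*z) + 8*exp(-z**2 + 5*z) - log(3*z**2 + 1/3))/4] = (-72*z**3*exp(5*z)*exp(-z**2) + 180*z**2*exp(5*z)*exp(-z**2) - 18*z**2*exp(2*z) - 8*z*exp(5*z)*exp(-z**2) - 9*z + 20*exp(5*z)*exp(-z**2) - 2*exp(2*z))/(18*z**2 + 2), which equals f(z).
F(7/2) = -exp(7)/2 - log(445/12)/4 + 2*exp(21/4); F(-1/2) = -exp(-1)/2 - log(13/12)/4 + 2*exp(-11/4).
Integral = F(7/2) - F(-1/2) = -exp(7)/2 - log(445/12)/4 - 2*exp(-11/4) + log(13/12)/4 + exp(-1)/2 + 2*exp(21/4).

Antiderivative: F(z) = (-2*exp(2*z) + 8*exp(-z**2 + 5*z) - log(3*z**2 + 1/3))/4; value = -exp(7)/2 - log(445/12)/4 - 2*exp(-11/4) + log(13/12)/4 + exp(-1)/2 + 2*exp(21/4)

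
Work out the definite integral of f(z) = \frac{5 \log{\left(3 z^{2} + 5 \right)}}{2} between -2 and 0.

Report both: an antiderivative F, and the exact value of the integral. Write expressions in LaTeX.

Antiderivative: F(z) = \frac{5 \left(3 z \log{\left(3 z^{2} + 5 \right)} - 6 z + 2 \sqrt{15} \operatorname{atan}{\left(\frac{\sqrt{15} z}{5} \right)}\right)}{6}; value = -10 + \frac{5 \sqrt{15} \operatorname{atan}{\left(\frac{2 \sqrt{15}}{5} \right)}}{3} + 5 \log{\left(17 \right)}

Recover f(z) by differentiating a candidate F(z); any mismatch rules it out.
F(z) = \frac{5 \left(3 z \log{\left(3 z^{2} + 5 \right)} - 6 z + 2 \sqrt{15} \operatorname{atan}{\left(\frac{\sqrt{15} z}{5} \right)}\right)}{6} is an antiderivative of f.
Check: d/dz[\frac{5 \left(3 z \log{\left(3 z^{2} + 5 \right)} - 6 z + 2 \sqrt{15} \operatorname{atan}{\left(\frac{\sqrt{15} z}{5} \right)}\right)}{6}] = \frac{5 \log{\left(3 z^{2} + 5 \right)}}{2} = f(z).
F(0) = 0; F(-2) = - 5 \log{\left(17 \right)} - \frac{5 \sqrt{15} \operatorname{atan}{\left(\frac{2 \sqrt{15}}{5} \right)}}{3} + 10.
Integral = F(0) - F(-2) = -10 + \frac{5 \sqrt{15} \operatorname{atan}{\left(\frac{2 \sqrt{15}}{5} \right)}}{3} + 5 \log{\left(17 \right)}.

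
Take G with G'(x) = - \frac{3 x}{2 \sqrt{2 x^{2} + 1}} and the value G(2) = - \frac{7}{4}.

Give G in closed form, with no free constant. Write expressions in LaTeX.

The substitution u = 2 x^{2} + 1 works: G'(x) is exactly (dG/du)*(du/dx) for that inner function.
A general antiderivative is - \frac{3 \sqrt{2 x^{2} + 1}}{4} + C.
The condition gives C = - \frac{7}{4} - (- \frac{9}{4}) = \frac{1}{2}.
So G(x) = \frac{1}{2} - \frac{3 \sqrt{2 x^{2} + 1}}{4}.
Check: d/dx[\frac{1}{2} - \frac{3 \sqrt{2 x^{2} + 1}}{4}] = - \frac{3 x}{2 \sqrt{2 x^{2} + 1}} = G'(x).

G(x) = \frac{1}{2} - \frac{3 \sqrt{2 x^{2} + 1}}{4}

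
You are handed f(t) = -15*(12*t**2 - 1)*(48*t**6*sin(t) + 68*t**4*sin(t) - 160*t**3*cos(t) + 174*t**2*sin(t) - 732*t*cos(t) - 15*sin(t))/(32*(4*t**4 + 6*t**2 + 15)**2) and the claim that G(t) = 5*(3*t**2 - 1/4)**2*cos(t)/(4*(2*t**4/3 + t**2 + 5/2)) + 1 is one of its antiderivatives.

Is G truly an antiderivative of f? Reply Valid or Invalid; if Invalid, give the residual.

Valid - the claim checks out under differentiation.

d/dt[G] = (-8640*t**8*sin(t) - 11520*t**6*sin(t) + 28800*t**5*cos(t) - 30300*t**4*sin(t) + 129360*t**3*cos(t) + 5310*t**2*sin(t) - 10980*t*cos(t) - 225*sin(t))/(512*t**8 + 1536*t**6 + 4992*t**4 + 5760*t**2 + 7200)
This equals f(t) exactly, so the claim holds.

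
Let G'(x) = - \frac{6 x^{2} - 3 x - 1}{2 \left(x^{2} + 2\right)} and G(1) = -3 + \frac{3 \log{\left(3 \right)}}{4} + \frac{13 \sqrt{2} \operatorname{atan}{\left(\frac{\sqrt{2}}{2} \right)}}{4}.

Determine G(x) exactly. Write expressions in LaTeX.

G(x) = - \frac{12 x - 3 \log{\left(x^{2} + 2 \right)} - 13 \sqrt{2} \operatorname{atan}{\left(\frac{\sqrt{2} x}{2} \right)}}{4}

For G(x) to be correct, d/dx[G] must agree with the stated G'(x) identically.
A general antiderivative is - 3 x + \frac{3 \log{\left(x^{2} + 2 \right)}}{4} + \frac{13 \sqrt{2} \operatorname{atan}{\left(\frac{\sqrt{2} x}{2} \right)}}{4} + C.
The condition gives C = -3 + \frac{3 \log{\left(3 \right)}}{4} + \frac{13 \sqrt{2} \operatorname{atan}{\left(\frac{\sqrt{2}}{2} \right)}}{4} - (-3 + \frac{3 \log{\left(3 \right)}}{4} + \frac{13 \sqrt{2} \operatorname{atan}{\left(\frac{\sqrt{2}}{2} \right)}}{4}) = 0.
So G(x) = - \frac{12 x - 3 \log{\left(x^{2} + 2 \right)} - 13 \sqrt{2} \operatorname{atan}{\left(\frac{\sqrt{2} x}{2} \right)}}{4}.
Check: d/dx[- \frac{12 x - 3 \log{\left(x^{2} + 2 \right)} - 13 \sqrt{2} \operatorname{atan}{\left(\frac{\sqrt{2} x}{2} \right)}}{4}] = \frac{- 6 x^{2} + 3 x + 1}{2 x^{2} + 4}, which equals G'(x).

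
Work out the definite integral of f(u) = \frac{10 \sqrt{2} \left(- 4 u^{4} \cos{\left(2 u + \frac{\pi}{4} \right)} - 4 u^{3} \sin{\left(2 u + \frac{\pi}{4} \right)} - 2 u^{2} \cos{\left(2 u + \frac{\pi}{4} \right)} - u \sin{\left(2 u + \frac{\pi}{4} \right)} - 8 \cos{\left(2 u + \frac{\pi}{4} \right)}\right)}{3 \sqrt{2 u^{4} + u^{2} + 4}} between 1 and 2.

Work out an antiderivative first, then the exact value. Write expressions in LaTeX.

Recognize the product-rule pattern: f = v'r + vr' with v = - \frac{20 \sqrt{u^{4} + \frac{u^{2}}{2} + 2}}{3}, r = \sin{\left(2 u + \frac{\pi}{4} \right)}, so integration by parts undoes it.
F(u) = - \frac{20 \sqrt{u^{4} + \frac{u^{2}}{2} + 2} \sin{\left(2 u + \frac{\pi}{4} \right)}}{3} is an antiderivative of f.
Check: d/du[- \frac{20 \sqrt{u^{4} + \frac{u^{2}}{2} + 2} \sin{\left(2 u + \frac{\pi}{4} \right)}}{3}] = \frac{\sqrt{2} \left(- 80 u^{4} \cos{\left(2 u + \frac{\pi}{4} \right)} - 80 u^{3} \sin{\left(2 u + \frac{\pi}{4} \right)} - 40 u^{2} \cos{\left(2 u + \frac{\pi}{4} \right)} - 20 u \sin{\left(2 u + \frac{\pi}{4} \right)} - 160 \cos{\left(2 u + \frac{\pi}{4} \right)}\right)}{6 \sqrt{2 u^{4} + u^{2} + 4}}, which equals f(u).
F(2) = - \frac{40 \sqrt{5} \sin{\left(\frac{\pi}{4} + 4 \right)}}{3}; F(1) = - \frac{10 \sqrt{14} \sin{\left(\frac{\pi}{4} + 2 \right)}}{3}.
Integral = F(2) - F(1) = \frac{10 \sqrt{14} \sin{\left(\frac{\pi}{4} + 2 \right)}}{3} - \frac{40 \sqrt{5} \sin{\left(\frac{\pi}{4} + 4 \right)}}{3}.

Antiderivative: F(u) = - \frac{20 \sqrt{u^{4} + \frac{u^{2}}{2} + 2} \sin{\left(2 u + \frac{\pi}{4} \right)}}{3}; value = \frac{10 \sqrt{14} \sin{\left(\frac{\pi}{4} + 2 \right)}}{3} - \frac{40 \sqrt{5} \sin{\left(\frac{\pi}{4} + 4 \right)}}{3}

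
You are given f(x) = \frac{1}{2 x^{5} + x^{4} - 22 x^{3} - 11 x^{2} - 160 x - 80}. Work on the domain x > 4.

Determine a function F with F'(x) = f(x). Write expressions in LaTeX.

The denominator factors as \left(x - 4\right) \left(x + 4\right) \left(2 x + 1\right) \left(x^{2} + 5\right); partial fractions split f into directly integrable pieces: \frac{2 x - 1}{441 \left(x^{2} + 5\right)} - \frac{16}{1323 \left(2 x + 1\right)} + \frac{1}{1176 \left(x + 4\right)} + \frac{1}{1512 \left(x - 4\right)}.
Check: d/dx[\frac{\log{\left(x - 4 \right)}}{1512} - \frac{8 \log{\left(x + \frac{1}{2} \right)}}{1323} + \frac{\log{\left(x + 4 \right)}}{1176} + \frac{\log{\left(x^{2} + 5 \right)}}{441} - \frac{\sqrt{5} \operatorname{atan}{\left(\frac{\sqrt{5} x}{5} \right)}}{2205}] = \frac{1}{2 x^{5} + x^{4} - 22 x^{3} - 11 x^{2} - 160 x - 80} = f(x).

An antiderivative is F(x) = \frac{\log{\left(x - 4 \right)}}{1512} - \frac{8 \log{\left(x + \frac{1}{2} \right)}}{1323} + \frac{\log{\left(x + 4 \right)}}{1176} + \frac{\log{\left(x^{2} + 5 \right)}}{441} - \frac{\sqrt{5} \operatorname{atan}{\left(\frac{\sqrt{5} x}{5} \right)}}{2205}.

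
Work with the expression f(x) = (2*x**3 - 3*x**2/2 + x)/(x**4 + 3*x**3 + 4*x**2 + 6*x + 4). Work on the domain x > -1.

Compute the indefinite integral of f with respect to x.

F(x) = -3*log(x + 1)/2 + 4*log(x + 2) - log(x**2 + 2)/4 - sqrt(2)*atan(sqrt(2)*x/2)/2 + C

The denominator factors as 2*(x + 1)*(x + 2)*(x**2 + 2); partial fractions split f into directly integrable pieces: -(x + 2)/(2*(x**2 + 2)) + 4/(x + 2) - 3/(2*(x + 1)).
Check: d/dx[-3*log(x + 1)/2 + 4*log(x + 2) - log(x**2 + 2)/4 - sqrt(2)*atan(sqrt(2)*x/2)/2] = (4*x**3 - 3*x**2 + 2*x)/(2*x**4 + 6*x**3 + 8*x**2 + 12*x + 8), which equals f(x).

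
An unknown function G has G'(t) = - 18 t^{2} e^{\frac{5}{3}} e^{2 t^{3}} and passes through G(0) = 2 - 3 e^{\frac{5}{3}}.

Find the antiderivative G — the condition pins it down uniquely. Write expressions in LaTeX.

The substitution u = 2 t^{3} + \frac{5}{3} works: G'(t) is exactly (dG/du)*(du/dt) for that inner function.
A general antiderivative is - 3 e^{2 t^{3} + \frac{5}{3}} + C.
The condition gives C = 2 - 3 e^{\frac{5}{3}} - (- 3 e^{\frac{5}{3}}) = 2.
So G(t) = - 3 e^{\frac{5}{3}} e^{2 t^{3}} + 2.
Check: d/dt[- 3 e^{\frac{5}{3}} e^{2 t^{3}} + 2] = - 18 t^{2} e^{\frac{5}{3}} e^{2 t^{3}} = G'(t).

G(t) = - 3 e^{\frac{5}{3}} e^{2 t^{3}} + 2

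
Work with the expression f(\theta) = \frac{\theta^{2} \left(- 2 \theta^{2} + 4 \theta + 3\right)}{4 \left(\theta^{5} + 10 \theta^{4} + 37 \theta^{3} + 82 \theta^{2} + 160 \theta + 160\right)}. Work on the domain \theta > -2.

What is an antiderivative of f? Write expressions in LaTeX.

The denominator factors as 4 \left(\theta + 2\right) \left(\theta + 4\right)^{2} \left(\theta^{2} + 5\right); partial fractions split f into directly integrable pieces: \frac{5 \left(47 \theta - 34\right)}{1764 \left(\theta^{2} + 5\right)} - \frac{40}{147 \left(\theta + 4\right)} + \frac{30}{7 \left(\theta + 4\right)^{2}} - \frac{13}{36 \left(\theta + 2\right)}.
Check: d/d\theta[- \frac{13 \log{\left(\theta + 2 \right)}}{36} - \frac{40 \log{\left(\theta + 4 \right)}}{147} + \frac{235 \log{\left(\theta^{2} + 5 \right)}}{3528} - \frac{17 \sqrt{5} \operatorname{atan}{\left(\frac{\sqrt{5} \theta}{5} \right)}}{882} - \frac{30}{7 \theta + 28}] = \frac{- 2 \theta^{4} + 4 \theta^{3} + 3 \theta^{2}}{4 \theta^{5} + 40 \theta^{4} + 148 \theta^{3} + 328 \theta^{2} + 640 \theta + 640}, which equals f(\theta).

An antiderivative is F(\theta) = - \frac{13 \log{\left(\theta + 2 \right)}}{36} - \frac{40 \log{\left(\theta + 4 \right)}}{147} + \frac{235 \log{\left(\theta^{2} + 5 \right)}}{3528} - \frac{17 \sqrt{5} \operatorname{atan}{\left(\frac{\sqrt{5} \theta}{5} \right)}}{882} - \frac{30}{7 \theta + 28}.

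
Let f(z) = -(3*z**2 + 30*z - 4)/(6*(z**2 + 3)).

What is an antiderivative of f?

An antiderivative is F(z) = -(9*z + 45*log(z**2 + 3) - 13*sqrt(3)*atan(sqrt(3)*z/3))/18.

Since d/dz undoes antidifferentiation here, F'(z) = f(z) is required of F(z).
Check: d/dz[-(9*z + 45*log(z**2 + 3) - 13*sqrt(3)*atan(sqrt(3)*z/3))/18] = (-3*z**2 - 30*z + 4)/(6*z**2 + 18), which equals f(z).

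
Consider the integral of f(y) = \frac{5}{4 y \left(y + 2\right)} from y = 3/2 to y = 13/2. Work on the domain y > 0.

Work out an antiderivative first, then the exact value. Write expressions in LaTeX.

Antiderivative: F(y) = \frac{5 \log{\left(y \right)}}{8} - \frac{5 \log{\left(y + 2 \right)}}{8}; value = - \frac{5 \log{\left(\frac{17}{2} \right)}}{8} - \frac{5 \log{\left(\frac{3}{2} \right)}}{8} + \frac{5 \log{\left(\frac{7}{2} \right)}}{8} + \frac{5 \log{\left(\frac{13}{2} \right)}}{8}

Factor the denominator (4 y \left(y + 2\right)) and decompose: f = - \frac{5}{8 \left(y + 2\right)} + \frac{5}{8 y}; each piece integrates to a log, atan, or power term.
F(y) = \frac{5 \log{\left(y \right)}}{8} - \frac{5 \log{\left(y + 2 \right)}}{8} is an antiderivative of f.
Check: d/dy[\frac{5 \log{\left(y \right)}}{8} - \frac{5 \log{\left(y + 2 \right)}}{8}] = \frac{5}{4 y^{2} + 8 y}, which equals f(y).
F(13/2) = - \frac{5 \log{\left(\frac{17}{2} \right)}}{8} + \frac{5 \log{\left(\frac{13}{2} \right)}}{8}; F(3/2) = - \frac{5 \log{\left(\frac{7}{2} \right)}}{8} + \frac{5 \log{\left(\frac{3}{2} \right)}}{8}.
Integral = F(13/2) - F(3/2) = - \frac{5 \log{\left(\frac{17}{2} \right)}}{8} - \frac{5 \log{\left(\frac{3}{2} \right)}}{8} + \frac{5 \log{\left(\frac{7}{2} \right)}}{8} + \frac{5 \log{\left(\frac{13}{2} \right)}}{8}.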